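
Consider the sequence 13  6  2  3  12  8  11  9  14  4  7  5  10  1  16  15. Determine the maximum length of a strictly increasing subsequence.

6

Let dp[i] be the length of the longest such subsequence ending at index i:
i:      1  2  3  4  5  6  7  8  9 10 11 12 13 14 15 16
a[i]:  13  6  2  3 12  8 11  9 14  4  7  5 10  1 16 15
dp:     1  1  1  2  3  3  4  4  5  3  4  4  5  1  6  6
Maximum dp value is 6.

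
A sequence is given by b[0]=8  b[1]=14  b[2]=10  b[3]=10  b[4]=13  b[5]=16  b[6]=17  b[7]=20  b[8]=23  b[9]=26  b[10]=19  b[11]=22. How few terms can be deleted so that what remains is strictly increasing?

Fewest deletions = n − (longest strictly increasing subsequence).
i:      0  1  2  3  4  5  6  7  8  9 10 11
b[i]:   8 14 10 10 13 16 17 20 23 26 19 22
dp:     1  2  2  2  3  4  5  6  7  8  6  7
max dp = 8, so deletions = 12 − 8 = 4.

4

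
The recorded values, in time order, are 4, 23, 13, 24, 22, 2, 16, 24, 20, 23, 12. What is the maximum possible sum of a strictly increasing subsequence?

Let S[i] be the best sum of a strictly increasing subsequence ending at i:
i:      1  2  3  4  5  6  7  8  9 10 11
a[i]:   4 23 13 24 22  2 16 24 20 23 12
S:      4 27 17 51 39  2 33 63 53 76 16
Maximum is 76 (e.g. 4 + 13 + 16 + 20 + 23).

76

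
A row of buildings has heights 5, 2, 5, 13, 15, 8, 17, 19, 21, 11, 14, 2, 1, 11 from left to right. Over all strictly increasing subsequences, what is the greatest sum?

92

Let S[i] be the best sum of a strictly increasing subsequence ending at i:
i:      1  2  3  4  5  6  7  8  9 10 11 12 13 14
a[i]:   5  2  5 13 15  8 17 19 21 11 14  2  1 11
S:      5  2  7 20 35 15 52 71 92 26 40  2  1 26
Maximum is 92 (e.g. 2 + 5 + 13 + 15 + 17 + 19 + 21).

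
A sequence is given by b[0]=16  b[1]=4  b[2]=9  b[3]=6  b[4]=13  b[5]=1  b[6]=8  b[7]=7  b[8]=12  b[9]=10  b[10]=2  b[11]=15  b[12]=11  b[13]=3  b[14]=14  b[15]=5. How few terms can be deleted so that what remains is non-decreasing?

10

Fewest deletions = n − (longest non-decreasing subsequence).
i:      0  1  2  3  4  5  6  7  8  9 10 11 12 13 14 15
b[i]:  16  4  9  6 13  1  8  7 12 10  2 15 11  3 14  5
dp:     1  1  2  2  3  1  3  3  4  4  2  5  5  3  6  4
max dp = 6, so deletions = 16 − 6 = 10.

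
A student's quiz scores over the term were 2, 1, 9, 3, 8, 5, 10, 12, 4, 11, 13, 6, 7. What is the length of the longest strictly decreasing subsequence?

4

Let dp[i] be the longest strictly decreasing subsequence ending at i:
i:      1  2  3  4  5  6  7  8  9 10 11 12 13
a[i]:   2  1  9  3  8  5 10 12  4 11 13  6  7
dp:     1  2  1  2  2  3  1  1  4  2  1  3  3
Maximum is 4.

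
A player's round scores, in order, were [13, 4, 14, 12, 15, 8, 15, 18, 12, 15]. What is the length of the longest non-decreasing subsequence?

Track the smallest tail for each achievable length (allowing ties):
13 → extends → [13]
4 → replaces 13 → [4]
14 → extends → [4, 14]
12 → replaces 14 → [4, 12]
15 → extends → [4, 12, 15]
8 → replaces 12 → [4, 8, 15]
15 → extends → [4, 8, 15, 15]
18 → extends → [4, 8, 15, 15, 18]
12 → replaces 15 → [4, 8, 12, 15, 18]
15 → replaces 18 → [4, 8, 12, 15, 15]
Five tails, so the longest non-decreasing subsequence has length 5 (e.g. 13, 14, 15, 15, 18).

5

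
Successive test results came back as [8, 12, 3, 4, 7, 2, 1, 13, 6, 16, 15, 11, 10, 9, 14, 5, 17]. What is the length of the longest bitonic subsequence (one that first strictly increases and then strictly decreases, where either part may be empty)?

inc[i] = longest strictly increasing subsequence ending at i; dec[i] = longest strictly decreasing subsequence starting at i:
i:      1  2  3  4  5  6  7  8  9 10 11 12 13 14 15 16 17
a[i]:   8 12  3  4  7  2  1 13  6 16 15 11 10  9 14  5 17
inc:    1  2  1  2  3  1  1  4  3  5  5  4  4  4  5  3  6
dec:    4  5  3  3  3  2  1  5  2  6  5  4  3  2  2  1  1
Best peak at i=10 (value 16): inc=5, dec=6, length 5+6−1 = 10.

10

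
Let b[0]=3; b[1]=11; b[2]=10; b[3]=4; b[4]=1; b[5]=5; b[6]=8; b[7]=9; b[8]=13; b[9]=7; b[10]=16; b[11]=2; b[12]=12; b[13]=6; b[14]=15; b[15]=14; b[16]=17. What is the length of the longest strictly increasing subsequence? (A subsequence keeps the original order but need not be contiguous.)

Track the smallest tail for each achievable length (strict):
3 → extends → [3]
11 → extends → [3, 11]
10 → replaces 11 → [3, 10]
4 → replaces 10 → [3, 4]
1 → replaces 3 → [1, 4]
5 → extends → [1, 4, 5]
8 → extends → [1, 4, 5, 8]
9 → extends → [1, 4, 5, 8, 9]
13 → extends → [1, 4, 5, 8, 9, 13]
7 → replaces 8 → [1, 4, 5, 7, 9, 13]
16 → extends → [1, 4, 5, 7, 9, 13, 16]
2 → replaces 4 → [1, 2, 5, 7, 9, 13, 16]
12 → replaces 13 → [1, 2, 5, 7, 9, 12, 16]
6 → replaces 7 → [1, 2, 5, 6, 9, 12, 16]
15 → replaces 16 → [1, 2, 5, 6, 9, 12, 15]
14 → replaces 15 → [1, 2, 5, 6, 9, 12, 14]
17 → extends → [1, 2, 5, 6, 9, 12, 14, 17]
Eight tails, so the longest strictly increasing subsequence has length 8 (e.g. 3, 4, 5, 8, 9, 13, 16, 17).

8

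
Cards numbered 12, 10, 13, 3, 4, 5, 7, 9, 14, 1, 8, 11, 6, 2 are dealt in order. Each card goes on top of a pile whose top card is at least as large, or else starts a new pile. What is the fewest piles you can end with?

6

Place each on the leftmost legal pile:
12 → new pile 1 (tops now [12])
10 → pile 1 (tops now [10])
13 → new pile 2 (tops now [10, 13])
3 → pile 1 (tops now [3, 13])
4 → pile 2 (tops now [3, 4])
5 → new pile 3 (tops now [3, 4, 5])
7 → new pile 4 (tops now [3, 4, 5, 7])
9 → new pile 5 (tops now [3, 4, 5, 7, 9])
14 → new pile 6 (tops now [3, 4, 5, 7, 9, 14])
1 → pile 1 (tops now [1, 4, 5, 7, 9, 14])
8 → pile 5 (tops now [1, 4, 5, 7, 8, 14])
11 → pile 6 (tops now [1, 4, 5, 7, 8, 11])
6 → pile 4 (tops now [1, 4, 5, 6, 8, 11])
2 → pile 2 (tops now [1, 2, 5, 6, 8, 11])
Six piles.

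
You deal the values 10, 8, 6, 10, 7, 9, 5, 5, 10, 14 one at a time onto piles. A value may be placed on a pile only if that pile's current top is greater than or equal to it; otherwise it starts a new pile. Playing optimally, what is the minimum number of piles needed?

The minimum number of non-increasing subsequences covering a sequence equals the length of its longest strictly increasing subsequence.
LIS length is 5 (e.g. 6, 7, 9, 10, 14), so 5 piles are needed.

5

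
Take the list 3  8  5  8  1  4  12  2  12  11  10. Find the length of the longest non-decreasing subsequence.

5

Let dp[i] be the length of the longest such subsequence ending at index i:
i:      1  2  3  4  5  6  7  8  9 10 11
a[i]:   3  8  5  8  1  4 12  2 12 11 10
dp:     1  2  2  3  1  2  4  2  5  4  4
Maximum dp value is 5.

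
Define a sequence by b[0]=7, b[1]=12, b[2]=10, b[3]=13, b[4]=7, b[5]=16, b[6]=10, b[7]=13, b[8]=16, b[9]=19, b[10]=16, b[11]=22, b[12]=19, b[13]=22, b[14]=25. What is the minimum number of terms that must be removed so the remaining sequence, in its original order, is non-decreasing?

Fewest deletions = n − (longest non-decreasing subsequence).
Patience tails:
7 → extends → [7]
12 → extends → [7, 12]
10 → replaces 12 → [7, 10]
13 → extends → [7, 10, 13]
7 → replaces 10 → [7, 7, 13]
16 → extends → [7, 7, 13, 16]
10 → replaces 13 → [7, 7, 10, 16]
13 → replaces 16 → [7, 7, 10, 13]
16 → extends → [7, 7, 10, 13, 16]
19 → extends → [7, 7, 10, 13, 16, 19]
16 → replaces 19 → [7, 7, 10, 13, 16, 16]
22 → extends → [7, 7, 10, 13, 16, 16, 22]
19 → replaces 22 → [7, 7, 10, 13, 16, 16, 19]
22 → extends → [7, 7, 10, 13, 16, 16, 19, 22]
25 → extends → [7, 7, 10, 13, 16, 16, 19, 22, 25]
Longest non-decreasing subsequence has length 9, so deletions = 15 − 9 = 6.

6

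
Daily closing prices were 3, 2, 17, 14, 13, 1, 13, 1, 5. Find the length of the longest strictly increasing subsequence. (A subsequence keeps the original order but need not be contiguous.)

Track the smallest tail for each achievable length (strict):
3 → extends → [3]
2 → replaces 3 → [2]
17 → extends → [2, 17]
14 → replaces 17 → [2, 14]
13 → replaces 14 → [2, 13]
1 → replaces 2 → [1, 13]
13 → already a tail → [1, 13]
1 → already a tail → [1, 13]
5 → replaces 13 → [1, 5]
Two tails, so the longest strictly increasing subsequence has length 2 (e.g. 3, 17).

2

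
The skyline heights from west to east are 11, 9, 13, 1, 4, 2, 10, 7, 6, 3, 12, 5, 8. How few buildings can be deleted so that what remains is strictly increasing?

8

Fewest deletions = n − (longest strictly increasing subsequence).
Patience tails:
11 → extends → [11]
9 → replaces 11 → [9]
13 → extends → [9, 13]
1 → replaces 9 → [1, 13]
4 → replaces 13 → [1, 4]
2 → replaces 4 → [1, 2]
10 → extends → [1, 2, 10]
7 → replaces 10 → [1, 2, 7]
6 → replaces 7 → [1, 2, 6]
3 → replaces 6 → [1, 2, 3]
12 → extends → [1, 2, 3, 12]
5 → replaces 12 → [1, 2, 3, 5]
8 → extends → [1, 2, 3, 5, 8]
Longest strictly increasing subsequence has length 5, so deletions = 13 − 5 = 8.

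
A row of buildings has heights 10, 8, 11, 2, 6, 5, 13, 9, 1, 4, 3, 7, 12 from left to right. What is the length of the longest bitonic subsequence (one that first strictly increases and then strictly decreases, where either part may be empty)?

inc[i] = longest strictly increasing subsequence ending at i; dec[i] = longest strictly decreasing subsequence starting at i:
i:      1  2  3  4  5  6  7  8  9 10 11 12 13
a[i]:  10  8 11  2  6  5 13  9  1  4  3  7 12
inc:    1  1  2  1  2  2  3  3  1  2  2  3  4
dec:    6  5  5  2  4  3  4  3  1  2  1  1  1
Best peak at i=1 (value 10): inc=1, dec=6, length 1+6−1 = 6.

6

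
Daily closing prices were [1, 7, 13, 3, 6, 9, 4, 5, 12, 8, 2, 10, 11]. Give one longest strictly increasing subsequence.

Patience tails give the LIS length; then backtrack through the dp parents:
1 → extends → [1]
7 → extends → [1, 7]
13 → extends → [1, 7, 13]
3 → replaces 7 → [1, 3, 13]
6 → replaces 13 → [1, 3, 6]
9 → extends → [1, 3, 6, 9]
4 → replaces 6 → [1, 3, 4, 9]
5 → replaces 9 → [1, 3, 4, 5]
12 → extends → [1, 3, 4, 5, 12]
8 → replaces 12 → [1, 3, 4, 5, 8]
2 → replaces 3 → [1, 2, 4, 5, 8]
10 → extends → [1, 2, 4, 5, 8, 10]
11 → extends → [1, 2, 4, 5, 8, 10, 11]
Length 7; one witness is 1, 3, 4, 5, 8, 10, 11.

1, 3, 4, 5, 8, 10, 11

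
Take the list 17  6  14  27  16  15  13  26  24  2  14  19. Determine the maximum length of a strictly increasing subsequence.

4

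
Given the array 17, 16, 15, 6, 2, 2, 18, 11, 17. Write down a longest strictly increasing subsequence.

Patience tails give the LIS length; then backtrack through the dp parents:
17 → extends → [17]
16 → replaces 17 → [16]
15 → replaces 16 → [15]
6 → replaces 15 → [6]
2 → replaces 6 → [2]
2 → already a tail → [2]
18 → extends → [2, 18]
11 → replaces 18 → [2, 11]
17 → extends → [2, 11, 17]
Length 3; one witness is 6, 11, 17.

6, 11, 17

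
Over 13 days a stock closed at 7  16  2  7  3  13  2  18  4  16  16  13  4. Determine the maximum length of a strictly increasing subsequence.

4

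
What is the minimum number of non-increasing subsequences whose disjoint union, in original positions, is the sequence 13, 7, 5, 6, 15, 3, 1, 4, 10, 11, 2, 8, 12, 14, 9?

6

Place each on the leftmost legal pile:
13 → new pile 1 (tops now [13])
7 → pile 1 (tops now [7])
5 → pile 1 (tops now [5])
6 → new pile 2 (tops now [5, 6])
15 → new pile 3 (tops now [5, 6, 15])
3 → pile 1 (tops now [3, 6, 15])
1 → pile 1 (tops now [1, 6, 15])
4 → pile 2 (tops now [1, 4, 15])
10 → pile 3 (tops now [1, 4, 10])
11 → new pile 4 (tops now [1, 4, 10, 11])
2 → pile 2 (tops now [1, 2, 10, 11])
8 → pile 3 (tops now [1, 2, 8, 11])
12 → new pile 5 (tops now [1, 2, 8, 11, 12])
14 → new pile 6 (tops now [1, 2, 8, 11, 12, 14])
9 → pile 4 (tops now [1, 2, 8, 9, 12, 14])
Six piles.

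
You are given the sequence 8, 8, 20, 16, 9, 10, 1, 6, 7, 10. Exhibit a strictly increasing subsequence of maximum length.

1, 6, 7, 10

Patience tails give the LIS length; then backtrack through the dp parents:
8 → extends → [8]
8 → already a tail → [8]
20 → extends → [8, 20]
16 → replaces 20 → [8, 16]
9 → replaces 16 → [8, 9]
10 → extends → [8, 9, 10]
1 → replaces 8 → [1, 9, 10]
6 → replaces 9 → [1, 6, 10]
7 → replaces 10 → [1, 6, 7]
10 → extends → [1, 6, 7, 10]
Length 4; one witness is 1, 6, 7, 10.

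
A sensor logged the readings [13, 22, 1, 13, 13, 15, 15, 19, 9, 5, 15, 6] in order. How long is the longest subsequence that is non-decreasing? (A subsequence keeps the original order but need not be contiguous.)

Track the smallest tail for each achievable length (allowing ties):
13 → extends → [13]
22 → extends → [13, 22]
1 → replaces 13 → [1, 22]
13 → replaces 22 → [1, 13]
13 → extends → [1, 13, 13]
15 → extends → [1, 13, 13, 15]
15 → extends → [1, 13, 13, 15, 15]
19 → extends → [1, 13, 13, 15, 15, 19]
9 → replaces 13 → [1, 9, 13, 15, 15, 19]
5 → replaces 9 → [1, 5, 13, 15, 15, 19]
15 → replaces 19 → [1, 5, 13, 15, 15, 15]
6 → replaces 13 → [1, 5, 6, 15, 15, 15]
Six tails, so the longest non-decreasing subsequence has length 6 (e.g. 13, 13, 13, 15, 15, 19).

6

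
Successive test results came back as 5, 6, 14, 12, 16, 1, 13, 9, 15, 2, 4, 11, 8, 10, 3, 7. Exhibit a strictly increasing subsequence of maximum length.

Patience tails give the LIS length; then backtrack through the dp parents:
5 → extends → [5]
6 → extends → [5, 6]
14 → extends → [5, 6, 14]
12 → replaces 14 → [5, 6, 12]
16 → extends → [5, 6, 12, 16]
1 → replaces 5 → [1, 6, 12, 16]
13 → replaces 16 → [1, 6, 12, 13]
9 → replaces 12 → [1, 6, 9, 13]
15 → extends → [1, 6, 9, 13, 15]
2 → replaces 6 → [1, 2, 9, 13, 15]
4 → replaces 9 → [1, 2, 4, 13, 15]
11 → replaces 13 → [1, 2, 4, 11, 15]
8 → replaces 11 → [1, 2, 4, 8, 15]
10 → replaces 15 → [1, 2, 4, 8, 10]
3 → replaces 4 → [1, 2, 3, 8, 10]
7 → replaces 8 → [1, 2, 3, 7, 10]
Length 5; one witness is 5, 6, 12, 13, 15.

5, 6, 12, 13, 15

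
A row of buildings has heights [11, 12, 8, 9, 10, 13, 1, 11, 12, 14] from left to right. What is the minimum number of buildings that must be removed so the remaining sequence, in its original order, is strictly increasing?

Fewest deletions = n − (longest strictly increasing subsequence).
Patience tails:
11 → extends → [11]
12 → extends → [11, 12]
8 → replaces 11 → [8, 12]
9 → replaces 12 → [8, 9]
10 → extends → [8, 9, 10]
13 → extends → [8, 9, 10, 13]
1 → replaces 8 → [1, 9, 10, 13]
11 → replaces 13 → [1, 9, 10, 11]
12 → extends → [1, 9, 10, 11, 12]
14 → extends → [1, 9, 10, 11, 12, 14]
Longest strictly increasing subsequence has length 6, so deletions = 10 − 6 = 4.

4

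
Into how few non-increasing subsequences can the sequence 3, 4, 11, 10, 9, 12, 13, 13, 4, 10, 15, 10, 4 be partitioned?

The minimum number of non-increasing subsequences covering a sequence equals the length of its longest strictly increasing subsequence.
LIS length is 6 (e.g. 3, 4, 11, 12, 13, 15), so 6 piles are needed.

6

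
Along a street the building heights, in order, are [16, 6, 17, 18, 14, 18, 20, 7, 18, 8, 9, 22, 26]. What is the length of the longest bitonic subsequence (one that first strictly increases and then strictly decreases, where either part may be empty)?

6

inc[i] = longest strictly increasing subsequence ending at i; dec[i] = longest strictly decreasing subsequence starting at i:
i:      1  2  3  4  5  6  7  8  9 10 11 12 13
a[i]:  16  6 17 18 14 18 20  7 18  8  9 22 26
inc:    1  1  2  3  2  3  4  2  3  3  4  5  6
dec:    3  1  3  3  2  2  3  1  2  1  1  1  1
Best peak at i=7 (value 20): inc=4, dec=3, length 4+3−1 = 6.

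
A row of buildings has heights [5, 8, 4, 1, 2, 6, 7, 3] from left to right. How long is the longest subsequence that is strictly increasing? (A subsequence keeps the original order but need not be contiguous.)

Track the smallest tail for each achievable length (strict):
5 → extends → [5]
8 → extends → [5, 8]
4 → replaces 5 → [4, 8]
1 → replaces 4 → [1, 8]
2 → replaces 8 → [1, 2]
6 → extends → [1, 2, 6]
7 → extends → [1, 2, 6, 7]
3 → replaces 6 → [1, 2, 3, 7]
Four tails, so the longest strictly increasing subsequence has length 4 (e.g. 1, 2, 6, 7).

4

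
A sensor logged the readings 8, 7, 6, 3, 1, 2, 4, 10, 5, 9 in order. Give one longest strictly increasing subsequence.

Patience tails give the LIS length; then backtrack through the dp parents:
8 → extends → [8]
7 → replaces 8 → [7]
6 → replaces 7 → [6]
3 → replaces 6 → [3]
1 → replaces 3 → [1]
2 → extends → [1, 2]
4 → extends → [1, 2, 4]
10 → extends → [1, 2, 4, 10]
5 → replaces 10 → [1, 2, 4, 5]
9 → extends → [1, 2, 4, 5, 9]
Length 5; one witness is 1, 2, 4, 5, 9.

1, 2, 4, 5, 9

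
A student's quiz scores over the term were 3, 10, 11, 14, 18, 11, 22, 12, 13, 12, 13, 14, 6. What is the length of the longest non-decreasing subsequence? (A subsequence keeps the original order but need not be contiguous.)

8

Track the smallest tail for each achievable length (allowing ties):
3 → extends → [3]
10 → extends → [3, 10]
11 → extends → [3, 10, 11]
14 → extends → [3, 10, 11, 14]
18 → extends → [3, 10, 11, 14, 18]
11 → replaces 14 → [3, 10, 11, 11, 18]
22 → extends → [3, 10, 11, 11, 18, 22]
12 → replaces 18 → [3, 10, 11, 11, 12, 22]
13 → replaces 22 → [3, 10, 11, 11, 12, 13]
12 → replaces 13 → [3, 10, 11, 11, 12, 12]
13 → extends → [3, 10, 11, 11, 12, 12, 13]
14 → extends → [3, 10, 11, 11, 12, 12, 13, 14]
6 → replaces 10 → [3, 6, 11, 11, 12, 12, 13, 14]
Eight tails, so the longest non-decreasing subsequence has length 8 (e.g. 3, 10, 11, 11, 12, 13, 13, 14).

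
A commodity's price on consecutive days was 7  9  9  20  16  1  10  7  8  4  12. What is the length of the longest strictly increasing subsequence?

4

Track the smallest tail for each achievable length (strict):
7 → extends → [7]
9 → extends → [7, 9]
9 → already a tail → [7, 9]
20 → extends → [7, 9, 20]
16 → replaces 20 → [7, 9, 16]
1 → replaces 7 → [1, 9, 16]
10 → replaces 16 → [1, 9, 10]
7 → replaces 9 → [1, 7, 10]
8 → replaces 10 → [1, 7, 8]
4 → replaces 7 → [1, 4, 8]
12 → extends → [1, 4, 8, 12]
Four tails, so the longest strictly increasing subsequence has length 4 (e.g. 7, 9, 10, 12).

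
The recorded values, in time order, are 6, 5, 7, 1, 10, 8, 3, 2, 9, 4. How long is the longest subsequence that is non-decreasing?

4

Track the smallest tail for each achievable length (allowing ties):
6 → extends → [6]
5 → replaces 6 → [5]
7 → extends → [5, 7]
1 → replaces 5 → [1, 7]
10 → extends → [1, 7, 10]
8 → replaces 10 → [1, 7, 8]
3 → replaces 7 → [1, 3, 8]
2 → replaces 3 → [1, 2, 8]
9 → extends → [1, 2, 8, 9]
4 → replaces 8 → [1, 2, 4, 9]
Four tails, so the longest non-decreasing subsequence has length 4 (e.g. 6, 7, 8, 9).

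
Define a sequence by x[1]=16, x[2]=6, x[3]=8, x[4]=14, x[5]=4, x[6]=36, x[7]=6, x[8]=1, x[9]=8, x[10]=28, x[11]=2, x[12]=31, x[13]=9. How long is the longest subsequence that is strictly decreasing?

4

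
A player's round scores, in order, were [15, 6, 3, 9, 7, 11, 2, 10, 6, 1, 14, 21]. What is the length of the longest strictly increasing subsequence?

5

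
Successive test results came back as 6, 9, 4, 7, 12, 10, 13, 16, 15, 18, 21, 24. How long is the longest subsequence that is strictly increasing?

8

Track the smallest tail for each achievable length (strict):
6 → extends → [6]
9 → extends → [6, 9]
4 → replaces 6 → [4, 9]
7 → replaces 9 → [4, 7]
12 → extends → [4, 7, 12]
10 → replaces 12 → [4, 7, 10]
13 → extends → [4, 7, 10, 13]
16 → extends → [4, 7, 10, 13, 16]
15 → replaces 16 → [4, 7, 10, 13, 15]
18 → extends → [4, 7, 10, 13, 15, 18]
21 → extends → [4, 7, 10, 13, 15, 18, 21]
24 → extends → [4, 7, 10, 13, 15, 18, 21, 24]
Eight tails, so the longest strictly increasing subsequence has length 8 (e.g. 6, 9, 12, 13, 16, 18, 21, 24).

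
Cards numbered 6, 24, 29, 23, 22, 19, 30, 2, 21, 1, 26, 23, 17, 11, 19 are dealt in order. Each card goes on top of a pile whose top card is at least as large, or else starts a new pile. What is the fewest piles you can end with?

Place each on the leftmost legal pile:
6 → new pile 1 (tops now [6])
24 → new pile 2 (tops now [6, 24])
29 → new pile 3 (tops now [6, 24, 29])
23 → pile 2 (tops now [6, 23, 29])
22 → pile 2 (tops now [6, 22, 29])
19 → pile 2 (tops now [6, 19, 29])
30 → new pile 4 (tops now [6, 19, 29, 30])
2 → pile 1 (tops now [2, 19, 29, 30])
21 → pile 3 (tops now [2, 19, 21, 30])
1 → pile 1 (tops now [1, 19, 21, 30])
26 → pile 4 (tops now [1, 19, 21, 26])
23 → pile 4 (tops now [1, 19, 21, 23])
17 → pile 2 (tops now [1, 17, 21, 23])
11 → pile 2 (tops now [1, 11, 21, 23])
19 → pile 3 (tops now [1, 11, 19, 23])
Four piles.

4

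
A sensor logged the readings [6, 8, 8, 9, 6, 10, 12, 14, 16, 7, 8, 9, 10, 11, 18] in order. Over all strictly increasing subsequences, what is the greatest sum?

93

Let S[i] be the best sum of a strictly increasing subsequence ending at i:
i:      1  2  3  4  5  6  7  8  9 10 11 12 13 14 15
a[i]:   6  8  8  9  6 10 12 14 16  7  8  9 10 11 18
S:      6 14 14 23  6 33 45 59 75 13 21 30 40 51 93
Maximum is 93 (e.g. 6 + 8 + 9 + 10 + 12 + 14 + 16 + 18).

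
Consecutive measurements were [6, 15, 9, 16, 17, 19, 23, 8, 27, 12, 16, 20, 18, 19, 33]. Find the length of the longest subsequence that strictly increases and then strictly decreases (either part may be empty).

9

inc[i] = longest strictly increasing subsequence ending at i; dec[i] = longest strictly decreasing subsequence starting at i:
i:      1  2  3  4  5  6  7  8  9 10 11 12 13 14 15
a[i]:   6 15  9 16 17 19 23  8 27 12 16 20 18 19 33
inc:    1  2  2  3  4  5  6  2  7  3  4  6  5  6  8
dec:    1  3  2  2  2  2  3  1  3  1  1  2  1  1  1
Best peak at i=9 (value 27): inc=7, dec=3, length 7+3−1 = 9.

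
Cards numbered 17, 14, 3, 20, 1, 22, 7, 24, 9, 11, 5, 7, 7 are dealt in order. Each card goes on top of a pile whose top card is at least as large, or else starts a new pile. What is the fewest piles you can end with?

4

Place each on the leftmost legal pile:
17 → new pile 1 (tops now [17])
14 → pile 1 (tops now [14])
3 → pile 1 (tops now [3])
20 → new pile 2 (tops now [3, 20])
1 → pile 1 (tops now [1, 20])
22 → new pile 3 (tops now [1, 20, 22])
7 → pile 2 (tops now [1, 7, 22])
24 → new pile 4 (tops now [1, 7, 22, 24])
9 → pile 3 (tops now [1, 7, 9, 24])
11 → pile 4 (tops now [1, 7, 9, 11])
5 → pile 2 (tops now [1, 5, 9, 11])
7 → pile 3 (tops now [1, 5, 7, 11])
7 → pile 3 (tops now [1, 5, 7, 11])
Four piles.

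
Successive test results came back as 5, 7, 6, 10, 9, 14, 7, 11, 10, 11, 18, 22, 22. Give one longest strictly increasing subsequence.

Patience tails give the LIS length; then backtrack through the dp parents:
5 → extends → [5]
7 → extends → [5, 7]
6 → replaces 7 → [5, 6]
10 → extends → [5, 6, 10]
9 → replaces 10 → [5, 6, 9]
14 → extends → [5, 6, 9, 14]
7 → replaces 9 → [5, 6, 7, 14]
11 → replaces 14 → [5, 6, 7, 11]
10 → replaces 11 → [5, 6, 7, 10]
11 → extends → [5, 6, 7, 10, 11]
18 → extends → [5, 6, 7, 10, 11, 18]
22 → extends → [5, 6, 7, 10, 11, 18, 22]
22 → already a tail → [5, 6, 7, 10, 11, 18, 22]
Length 7; one witness is 5, 7, 9, 10, 11, 18, 22.

5, 7, 9, 10, 11, 18, 22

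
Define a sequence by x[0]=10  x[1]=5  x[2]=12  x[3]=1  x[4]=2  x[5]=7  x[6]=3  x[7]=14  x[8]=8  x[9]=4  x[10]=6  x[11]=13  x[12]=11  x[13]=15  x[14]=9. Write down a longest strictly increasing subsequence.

Patience tails give the LIS length; then backtrack through the dp parents:
10 → extends → [10]
5 → replaces 10 → [5]
12 → extends → [5, 12]
1 → replaces 5 → [1, 12]
2 → replaces 12 → [1, 2]
7 → extends → [1, 2, 7]
3 → replaces 7 → [1, 2, 3]
14 → extends → [1, 2, 3, 14]
8 → replaces 14 → [1, 2, 3, 8]
4 → replaces 8 → [1, 2, 3, 4]
6 → extends → [1, 2, 3, 4, 6]
13 → extends → [1, 2, 3, 4, 6, 13]
11 → replaces 13 → [1, 2, 3, 4, 6, 11]
15 → extends → [1, 2, 3, 4, 6, 11, 15]
9 → replaces 11 → [1, 2, 3, 4, 6, 9, 15]
Length 7; one witness is 1, 2, 3, 4, 6, 13, 15.

1, 2, 3, 4, 6, 13, 15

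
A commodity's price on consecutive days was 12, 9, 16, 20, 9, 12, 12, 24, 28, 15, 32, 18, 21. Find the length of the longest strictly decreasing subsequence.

2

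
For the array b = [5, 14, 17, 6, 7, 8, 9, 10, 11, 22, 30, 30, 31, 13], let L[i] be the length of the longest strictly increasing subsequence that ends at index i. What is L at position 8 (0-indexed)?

7

dp[i] = 1 + max{dp[j] : j<i, b[j]<b[i]} (or 1 if no such j):
i:      0  1  2  3  4  5  6  7  8  9 10 11 12 13
b[i]:   5 14 17  6  7  8  9 10 11 22 30 30 31 13
dp:     1  2  3  2  3  4  5  6  7  8  9  9 10  8
At index 8 the value is 7.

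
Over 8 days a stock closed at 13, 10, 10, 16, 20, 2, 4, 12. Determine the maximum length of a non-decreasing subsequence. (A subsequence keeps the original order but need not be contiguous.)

4

Let dp[i] be the length of the longest such subsequence ending at index i:
i:      1  2  3  4  5  6  7  8
a[i]:  13 10 10 16 20  2  4 12
dp:     1  1  2  3  4  1  2  3
Maximum dp value is 4.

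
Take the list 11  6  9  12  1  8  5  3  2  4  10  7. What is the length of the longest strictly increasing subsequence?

4

Let dp[i] be the length of the longest such subsequence ending at index i:
i:      1  2  3  4  5  6  7  8  9 10 11 12
a[i]:  11  6  9 12  1  8  5  3  2  4 10  7
dp:     1  1  2  3  1  2  2  2  2  3  4  4
Maximum dp value is 4.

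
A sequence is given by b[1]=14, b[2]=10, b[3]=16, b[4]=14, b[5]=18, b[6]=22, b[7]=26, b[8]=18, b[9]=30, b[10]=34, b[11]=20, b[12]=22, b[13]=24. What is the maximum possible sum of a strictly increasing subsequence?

Let S[i] be the best sum of a strictly increasing subsequence ending at i:
i:       1   2   3   4   5   6   7   8   9  10  11  12  13
b[i]:   14  10  16  14  18  22  26  18  30  34  20  22  24
S:      14  10  30  24  48  70  96  48 126 160  68  90 114
Maximum is 160 (e.g. 14 + 16 + 18 + 22 + 26 + 30 + 34).

160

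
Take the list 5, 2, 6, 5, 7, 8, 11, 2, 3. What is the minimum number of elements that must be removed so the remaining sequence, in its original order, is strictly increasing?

Fewest deletions = n − (longest strictly increasing subsequence).
Patience tails:
5 → extends → [5]
2 → replaces 5 → [2]
6 → extends → [2, 6]
5 → replaces 6 → [2, 5]
7 → extends → [2, 5, 7]
8 → extends → [2, 5, 7, 8]
11 → extends → [2, 5, 7, 8, 11]
2 → already a tail → [2, 5, 7, 8, 11]
3 → replaces 5 → [2, 3, 7, 8, 11]
Longest strictly increasing subsequence has length 5, so deletions = 9 − 5 = 4.

4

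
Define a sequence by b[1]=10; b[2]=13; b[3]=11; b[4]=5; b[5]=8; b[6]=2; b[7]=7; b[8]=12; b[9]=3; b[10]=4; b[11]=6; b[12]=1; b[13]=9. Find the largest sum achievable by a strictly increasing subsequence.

Let S[i] be the best sum of a strictly increasing subsequence ending at i:
i:      1  2  3  4  5  6  7  8  9 10 11 12 13
b[i]:  10 13 11  5  8  2  7 12  3  4  6  1  9
S:     10 23 21  5 13  2 12 33  5  9 15  1 24
Maximum is 33 (e.g. 10 + 11 + 12).

33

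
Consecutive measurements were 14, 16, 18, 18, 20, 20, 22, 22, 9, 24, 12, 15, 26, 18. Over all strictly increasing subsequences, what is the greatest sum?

140

Let S[i] be the best sum of a strictly increasing subsequence ending at i:
i:       1   2   3   4   5   6   7   8   9  10  11  12  13  14
a[i]:   14  16  18  18  20  20  22  22   9  24  12  15  26  18
S:      14  30  48  48  68  68  90  90   9 114  21  36 140  54
Maximum is 140 (e.g. 14 + 16 + 18 + 20 + 22 + 24 + 26).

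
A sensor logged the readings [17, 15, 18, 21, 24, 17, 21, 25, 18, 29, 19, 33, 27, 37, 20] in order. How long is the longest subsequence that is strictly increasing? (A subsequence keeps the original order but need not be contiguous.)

Track the smallest tail for each achievable length (strict):
17 → extends → [17]
15 → replaces 17 → [15]
18 → extends → [15, 18]
21 → extends → [15, 18, 21]
24 → extends → [15, 18, 21, 24]
17 → replaces 18 → [15, 17, 21, 24]
21 → already a tail → [15, 17, 21, 24]
25 → extends → [15, 17, 21, 24, 25]
18 → replaces 21 → [15, 17, 18, 24, 25]
29 → extends → [15, 17, 18, 24, 25, 29]
19 → replaces 24 → [15, 17, 18, 19, 25, 29]
33 → extends → [15, 17, 18, 19, 25, 29, 33]
27 → replaces 29 → [15, 17, 18, 19, 25, 27, 33]
37 → extends → [15, 17, 18, 19, 25, 27, 33, 37]
20 → replaces 25 → [15, 17, 18, 19, 20, 27, 33, 37]
Eight tails, so the longest strictly increasing subsequence has length 8 (e.g. 17, 18, 21, 24, 25, 29, 33, 37).

8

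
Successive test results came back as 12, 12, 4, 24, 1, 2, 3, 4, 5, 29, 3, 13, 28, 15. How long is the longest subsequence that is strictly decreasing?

Let dp[i] be the longest strictly decreasing subsequence ending at i:
i:      1  2  3  4  5  6  7  8  9 10 11 12 13 14
a[i]:  12 12  4 24  1  2  3  4  5 29  3 13 28 15
dp:     1  1  2  1  3  3  3  2  2  1  3  2  2  3
Maximum is 3.

3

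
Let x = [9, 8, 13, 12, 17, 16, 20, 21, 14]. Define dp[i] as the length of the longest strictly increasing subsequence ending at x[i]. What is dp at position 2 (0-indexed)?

dp[i] = 1 + max{dp[j] : j<i, x[j]<x[i]} (or 1 if no such j):
i:      0  1  2  3  4  5  6  7  8
x[i]:   9  8 13 12 17 16 20 21 14
dp:     1  1  2  2  3  3  4  5  3
At index 2 the value is 2.

2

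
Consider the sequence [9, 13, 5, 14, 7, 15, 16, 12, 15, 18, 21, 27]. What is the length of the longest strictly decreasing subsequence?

Negate each value so 'decreasing' becomes 'increasing', then run patience tails on the negated sequence:
-9 → extends → [-9]
-13 → replaces -9 → [-13]
-5 → extends → [-13, -5]
-14 → replaces -13 → [-14, -5]
-7 → replaces -5 → [-14, -7]
-15 → replaces -14 → [-15, -7]
-16 → replaces -15 → [-16, -7]
-12 → replaces -7 → [-16, -12]
-15 → replaces -12 → [-16, -15]
-18 → replaces -16 → [-18, -15]
-21 → replaces -18 → [-21, -15]
-27 → replaces -21 → [-27, -15]
Two tails, so the longest strictly decreasing subsequence of the original has length 2.

2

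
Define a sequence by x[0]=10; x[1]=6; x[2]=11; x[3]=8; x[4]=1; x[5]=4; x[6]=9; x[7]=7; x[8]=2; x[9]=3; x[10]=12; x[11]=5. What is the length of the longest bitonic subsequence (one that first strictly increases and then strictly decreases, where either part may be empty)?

inc[i] = longest strictly increasing subsequence ending at i; dec[i] = longest strictly decreasing subsequence starting at i:
i:      0  1  2  3  4  5  6  7  8  9 10 11
x[i]:  10  6 11  8  1  4  9  7  2  3 12  5
inc:    1  1  2  2  1  2  3  3  2  3  4  4
dec:    4  3  4  3  1  2  3  2  1  1  2  1
Best peak at i=2 (value 11): inc=2, dec=4, length 2+4−1 = 5.

5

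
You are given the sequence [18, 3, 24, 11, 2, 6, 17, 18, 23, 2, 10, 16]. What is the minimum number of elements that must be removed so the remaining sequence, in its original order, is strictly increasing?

Fewest deletions = n − (longest strictly increasing subsequence).
Patience tails:
18 → extends → [18]
3 → replaces 18 → [3]
24 → extends → [3, 24]
11 → replaces 24 → [3, 11]
2 → replaces 3 → [2, 11]
6 → replaces 11 → [2, 6]
17 → extends → [2, 6, 17]
18 → extends → [2, 6, 17, 18]
23 → extends → [2, 6, 17, 18, 23]
2 → already a tail → [2, 6, 17, 18, 23]
10 → replaces 17 → [2, 6, 10, 18, 23]
16 → replaces 18 → [2, 6, 10, 16, 23]
Longest strictly increasing subsequence has length 5, so deletions = 12 − 5 = 7.

7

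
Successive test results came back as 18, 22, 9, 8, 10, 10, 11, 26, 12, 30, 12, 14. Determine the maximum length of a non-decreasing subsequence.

Let dp[i] be the length of the longest such subsequence ending at index i:
i:      1  2  3  4  5  6  7  8  9 10 11 12
a[i]:  18 22  9  8 10 10 11 26 12 30 12 14
dp:     1  2  1  1  2  3  4  5  5  6  6  7
Maximum dp value is 7.

7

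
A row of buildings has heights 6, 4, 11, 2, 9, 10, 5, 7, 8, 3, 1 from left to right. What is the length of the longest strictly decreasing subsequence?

5

Negate each value so 'decreasing' becomes 'increasing', then run patience tails on the negated sequence:
-6 → extends → [-6]
-4 → extends → [-6, -4]
-11 → replaces -6 → [-11, -4]
-2 → extends → [-11, -4, -2]
-9 → replaces -4 → [-11, -9, -2]
-10 → replaces -9 → [-11, -10, -2]
-5 → replaces -2 → [-11, -10, -5]
-7 → replaces -5 → [-11, -10, -7]
-8 → replaces -7 → [-11, -10, -8]
-3 → extends → [-11, -10, -8, -3]
-1 → extends → [-11, -10, -8, -3, -1]
Five tails, so the longest strictly decreasing subsequence of the original has length 5.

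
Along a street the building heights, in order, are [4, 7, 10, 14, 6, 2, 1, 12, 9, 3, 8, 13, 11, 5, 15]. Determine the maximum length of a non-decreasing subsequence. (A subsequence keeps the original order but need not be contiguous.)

6

Track the smallest tail for each achievable length (allowing ties):
4 → extends → [4]
7 → extends → [4, 7]
10 → extends → [4, 7, 10]
14 → extends → [4, 7, 10, 14]
6 → replaces 7 → [4, 6, 10, 14]
2 → replaces 4 → [2, 6, 10, 14]
1 → replaces 2 → [1, 6, 10, 14]
12 → replaces 14 → [1, 6, 10, 12]
9 → replaces 10 → [1, 6, 9, 12]
3 → replaces 6 → [1, 3, 9, 12]
8 → replaces 9 → [1, 3, 8, 12]
13 → extends → [1, 3, 8, 12, 13]
11 → replaces 12 → [1, 3, 8, 11, 13]
5 → replaces 8 → [1, 3, 5, 11, 13]
15 → extends → [1, 3, 5, 11, 13, 15]
Six tails, so the longest non-decreasing subsequence has length 6 (e.g. 4, 7, 10, 12, 13, 15).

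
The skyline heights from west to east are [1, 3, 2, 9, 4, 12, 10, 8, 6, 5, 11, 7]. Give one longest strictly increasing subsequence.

Patience tails give the LIS length; then backtrack through the dp parents:
1 → extends → [1]
3 → extends → [1, 3]
2 → replaces 3 → [1, 2]
9 → extends → [1, 2, 9]
4 → replaces 9 → [1, 2, 4]
12 → extends → [1, 2, 4, 12]
10 → replaces 12 → [1, 2, 4, 10]
8 → replaces 10 → [1, 2, 4, 8]
6 → replaces 8 → [1, 2, 4, 6]
5 → replaces 6 → [1, 2, 4, 5]
11 → extends → [1, 2, 4, 5, 11]
7 → replaces 11 → [1, 2, 4, 5, 7]
Length 5; one witness is 1, 3, 9, 10, 11.

1, 3, 9, 10, 11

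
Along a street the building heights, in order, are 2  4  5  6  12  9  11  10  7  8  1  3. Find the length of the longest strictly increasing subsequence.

Let dp[i] be the length of the longest such subsequence ending at index i:
i:      1  2  3  4  5  6  7  8  9 10 11 12
a[i]:   2  4  5  6 12  9 11 10  7  8  1  3
dp:     1  2  3  4  5  5  6  6  5  6  1  2
Maximum dp value is 6.

6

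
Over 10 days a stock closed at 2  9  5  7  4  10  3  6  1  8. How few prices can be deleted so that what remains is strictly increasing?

Fewest deletions = n − (longest strictly increasing subsequence).
i:      1  2  3  4  5  6  7  8  9 10
a[i]:   2  9  5  7  4 10  3  6  1  8
dp:     1  2  2  3  2  4  2  3  1  4
max dp = 4, so deletions = 10 − 4 = 6.

6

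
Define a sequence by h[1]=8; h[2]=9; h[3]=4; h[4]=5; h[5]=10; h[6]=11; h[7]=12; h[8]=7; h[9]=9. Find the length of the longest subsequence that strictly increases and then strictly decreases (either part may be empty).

6

inc[i] = longest strictly increasing subsequence ending at i; dec[i] = longest strictly decreasing subsequence starting at i:
i:      1  2  3  4  5  6  7  8  9
h[i]:   8  9  4  5 10 11 12  7  9
inc:    1  2  1  2  3  4  5  3  4
dec:    2  2  1  1  2  2  2  1  1
Best peak at i=7 (value 12): inc=5, dec=2, length 5+2−1 = 6.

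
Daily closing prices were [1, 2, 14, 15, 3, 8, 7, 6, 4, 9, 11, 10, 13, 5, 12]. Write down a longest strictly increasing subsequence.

Patience tails give the LIS length; then backtrack through the dp parents:
1 → extends → [1]
2 → extends → [1, 2]
14 → extends → [1, 2, 14]
15 → extends → [1, 2, 14, 15]
3 → replaces 14 → [1, 2, 3, 15]
8 → replaces 15 → [1, 2, 3, 8]
7 → replaces 8 → [1, 2, 3, 7]
6 → replaces 7 → [1, 2, 3, 6]
4 → replaces 6 → [1, 2, 3, 4]
9 → extends → [1, 2, 3, 4, 9]
11 → extends → [1, 2, 3, 4, 9, 11]
10 → replaces 11 → [1, 2, 3, 4, 9, 10]
13 → extends → [1, 2, 3, 4, 9, 10, 13]
5 → replaces 9 → [1, 2, 3, 4, 5, 10, 13]
12 → replaces 13 → [1, 2, 3, 4, 5, 10, 12]
Length 7; one witness is 1, 2, 3, 8, 9, 11, 13.

1, 2, 3, 8, 9, 11, 13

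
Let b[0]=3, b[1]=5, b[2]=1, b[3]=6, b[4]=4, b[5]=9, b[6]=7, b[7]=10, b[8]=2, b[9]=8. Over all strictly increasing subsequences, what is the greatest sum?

Let S[i] be the best sum of a strictly increasing subsequence ending at i:
i:      0  1  2  3  4  5  6  7  8  9
b[i]:   3  5  1  6  4  9  7 10  2  8
S:      3  8  1 14  7 23 21 33  3 29
Maximum is 33 (e.g. 3 + 5 + 6 + 9 + 10).

33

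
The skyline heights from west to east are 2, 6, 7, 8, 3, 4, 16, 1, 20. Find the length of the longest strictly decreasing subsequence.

3

Let dp[i] be the longest strictly decreasing subsequence ending at i:
i:      1  2  3  4  5  6  7  8  9
a[i]:   2  6  7  8  3  4 16  1 20
dp:     1  1  1  1  2  2  1  3  1
Maximum is 3.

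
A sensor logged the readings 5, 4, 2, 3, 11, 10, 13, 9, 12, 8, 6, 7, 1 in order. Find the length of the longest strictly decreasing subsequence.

6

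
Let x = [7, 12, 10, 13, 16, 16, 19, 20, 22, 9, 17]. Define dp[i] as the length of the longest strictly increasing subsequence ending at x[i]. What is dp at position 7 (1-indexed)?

dp[i] = 1 + max{dp[j] : j<i, x[j]<x[i]} (or 1 if no such j):
i:      1  2  3  4  5  6  7  8  9 10 11
x[i]:   7 12 10 13 16 16 19 20 22  9 17
dp:     1  2  2  3  4  4  5  6  7  2  5
At index 7 the value is 5.

5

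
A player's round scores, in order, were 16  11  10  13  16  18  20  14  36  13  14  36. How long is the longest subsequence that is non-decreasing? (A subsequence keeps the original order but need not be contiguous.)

7

Track the smallest tail for each achievable length (allowing ties):
16 → extends → [16]
11 → replaces 16 → [11]
10 → replaces 11 → [10]
13 → extends → [10, 13]
16 → extends → [10, 13, 16]
18 → extends → [10, 13, 16, 18]
20 → extends → [10, 13, 16, 18, 20]
14 → replaces 16 → [10, 13, 14, 18, 20]
36 → extends → [10, 13, 14, 18, 20, 36]
13 → replaces 14 → [10, 13, 13, 18, 20, 36]
14 → replaces 18 → [10, 13, 13, 14, 20, 36]
36 → extends → [10, 13, 13, 14, 20, 36, 36]
Seven tails, so the longest non-decreasing subsequence has length 7 (e.g. 11, 13, 16, 18, 20, 36, 36).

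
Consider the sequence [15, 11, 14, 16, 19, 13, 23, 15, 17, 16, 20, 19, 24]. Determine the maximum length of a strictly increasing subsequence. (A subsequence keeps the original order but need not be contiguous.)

Track the smallest tail for each achievable length (strict):
15 → extends → [15]
11 → replaces 15 → [11]
14 → extends → [11, 14]
16 → extends → [11, 14, 16]
19 → extends → [11, 14, 16, 19]
13 → replaces 14 → [11, 13, 16, 19]
23 → extends → [11, 13, 16, 19, 23]
15 → replaces 16 → [11, 13, 15, 19, 23]
17 → replaces 19 → [11, 13, 15, 17, 23]
16 → replaces 17 → [11, 13, 15, 16, 23]
20 → replaces 23 → [11, 13, 15, 16, 20]
19 → replaces 20 → [11, 13, 15, 16, 19]
24 → extends → [11, 13, 15, 16, 19, 24]
Six tails, so the longest strictly increasing subsequence has length 6 (e.g. 11, 14, 16, 19, 23, 24).

6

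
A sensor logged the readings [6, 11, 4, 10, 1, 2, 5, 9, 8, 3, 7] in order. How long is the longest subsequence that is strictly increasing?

Track the smallest tail for each achievable length (strict):
6 → extends → [6]
11 → extends → [6, 11]
4 → replaces 6 → [4, 11]
10 → replaces 11 → [4, 10]
1 → replaces 4 → [1, 10]
2 → replaces 10 → [1, 2]
5 → extends → [1, 2, 5]
9 → extends → [1, 2, 5, 9]
8 → replaces 9 → [1, 2, 5, 8]
3 → replaces 5 → [1, 2, 3, 8]
7 → replaces 8 → [1, 2, 3, 7]
Four tails, so the longest strictly increasing subsequence has length 4 (e.g. 1, 2, 5, 9).

4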